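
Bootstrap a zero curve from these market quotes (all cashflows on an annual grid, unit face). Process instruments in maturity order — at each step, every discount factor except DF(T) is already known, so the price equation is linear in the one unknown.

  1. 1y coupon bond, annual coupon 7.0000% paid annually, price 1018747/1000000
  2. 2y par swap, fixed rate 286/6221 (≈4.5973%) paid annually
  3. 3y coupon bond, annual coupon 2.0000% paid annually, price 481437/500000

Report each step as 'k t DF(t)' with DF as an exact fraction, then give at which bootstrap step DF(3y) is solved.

step 1 [1y] bond c/1=7/100: DF=(1018747/1000000 − 7/100·(0))/(1+7/100) = 9521/10000 ≈ 0.952100
step 2 [2y] swap r/1=286/6221: DF=(1 − 286/6221·(0.952100))/(1+286/6221) = 4571/5000 ≈ 0.914200
step 3 [3y] bond c/1=1/50: DF=(481437/500000 − 1/50·(0.952100+0.914200))/(1+1/50) = 4537/5000 ≈ 0.907400

1 1 9521/10000
2 2 4571/5000
3 3 4537/5000
DF(3y) is solved at step 3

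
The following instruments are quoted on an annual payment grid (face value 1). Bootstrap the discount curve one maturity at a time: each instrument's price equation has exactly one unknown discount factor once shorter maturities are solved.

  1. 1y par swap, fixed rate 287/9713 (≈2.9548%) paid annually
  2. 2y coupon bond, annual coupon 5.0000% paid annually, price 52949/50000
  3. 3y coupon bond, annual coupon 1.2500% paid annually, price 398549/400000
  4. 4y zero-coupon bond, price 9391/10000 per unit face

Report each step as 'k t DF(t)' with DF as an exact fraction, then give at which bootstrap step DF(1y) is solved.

1 1 9713/10000
2 2 9623/10000
3 3 4801/5000
4 4 9391/10000
DF(1y) is solved at step 1

step 1 [1y] swap r/1=287/9713: DF=(1 − 287/9713·(0))/(1+287/9713) = 9713/10000 ≈ 0.971300
step 2 [2y] bond c/1=1/20: DF=(52949/50000 − 1/20·(0.971300))/(1+1/20) = 9623/10000 ≈ 0.962300
step 3 [3y] bond c/1=1/80: DF=(398549/400000 − 1/80·(0.971300+0.962300))/(1+1/80) = 4801/5000 ≈ 0.960200
step 4 [4y] zero: DF = P = 9391/10000 ≈ 0.939100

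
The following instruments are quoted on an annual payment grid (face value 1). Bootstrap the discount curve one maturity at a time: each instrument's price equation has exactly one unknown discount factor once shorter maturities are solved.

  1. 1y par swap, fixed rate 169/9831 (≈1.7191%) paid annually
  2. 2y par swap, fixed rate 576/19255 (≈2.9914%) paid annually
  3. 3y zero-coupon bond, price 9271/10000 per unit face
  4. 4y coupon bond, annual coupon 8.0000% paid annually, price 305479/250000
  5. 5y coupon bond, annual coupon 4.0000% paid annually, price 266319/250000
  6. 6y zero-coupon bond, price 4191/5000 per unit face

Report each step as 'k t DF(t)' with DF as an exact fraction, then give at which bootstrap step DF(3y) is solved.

step 1 [1y] swap r/1=169/9831: DF=(1 − 169/9831·(0))/(1+169/9831) = 9831/10000 ≈ 0.983100
step 2 [2y] swap r/1=576/19255: DF=(1 − 576/19255·(0.983100))/(1+576/19255) = 589/625 ≈ 0.942400
step 3 [3y] zero: DF = P = 9271/10000 ≈ 0.927100
step 4 [4y] bond c/1=2/25: DF=(305479/250000 − 2/25·(0.983100+0.942400+0.927100))/(1+2/25) = 9201/10000 ≈ 0.920100
step 5 [5y] bond c/1=1/25: DF=(266319/250000 − 1/25·(0.983100+0.942400+0.927100+0.920100))/(1+1/25) = 1099/1250 ≈ 0.879200
step 6 [6y] zero: DF = P = 4191/5000 ≈ 0.838200

1 1 9831/10000
2 2 589/625
3 3 9271/10000
4 4 9201/10000
5 5 1099/1250
6 6 4191/5000
DF(3y) is solved at step 3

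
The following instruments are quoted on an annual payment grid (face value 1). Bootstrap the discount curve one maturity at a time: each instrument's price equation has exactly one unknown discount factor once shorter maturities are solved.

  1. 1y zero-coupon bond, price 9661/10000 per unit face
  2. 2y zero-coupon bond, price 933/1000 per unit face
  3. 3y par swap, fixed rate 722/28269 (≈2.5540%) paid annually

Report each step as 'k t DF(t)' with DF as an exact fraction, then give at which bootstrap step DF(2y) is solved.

step 1 [1y] zero: DF = P = 9661/10000 ≈ 0.966100
step 2 [2y] zero: DF = P = 933/1000 ≈ 0.933000
step 3 [3y] swap r/1=722/28269: DF=(1 − 722/28269·(0.966100+0.933000))/(1+722/28269) = 4639/5000 ≈ 0.927800

1 1 9661/10000
2 2 933/1000
3 3 4639/5000
DF(2y) is solved at step 2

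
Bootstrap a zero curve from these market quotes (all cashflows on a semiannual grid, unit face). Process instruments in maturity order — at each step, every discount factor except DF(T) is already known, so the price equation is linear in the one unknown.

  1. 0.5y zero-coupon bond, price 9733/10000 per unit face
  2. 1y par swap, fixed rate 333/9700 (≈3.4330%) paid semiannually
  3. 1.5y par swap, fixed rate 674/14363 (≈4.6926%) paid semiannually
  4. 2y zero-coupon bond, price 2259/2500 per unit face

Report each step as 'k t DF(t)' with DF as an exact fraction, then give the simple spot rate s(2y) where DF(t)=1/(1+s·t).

step 1 [0.5y] zero: DF = P = 9733/10000 ≈ 0.973300
step 2 [1y] swap r/2=333/19400: DF=(1 − 333/19400·(0.973300))/(1+333/19400) = 9667/10000 ≈ 0.966700
step 3 [1.5y] swap r/2=337/14363: DF=(1 − 337/14363·(0.973300+0.966700))/(1+337/14363) = 4663/5000 ≈ 0.932600
step 4 [2y] zero: DF = P = 2259/2500 ≈ 0.903600

1 1/2 9733/10000
2 1 9667/10000
3 3/2 4663/5000
4 2 2259/2500
s(2y) = (1/(2259/2500) − 1)/(2) = 241/4518 ≈ 5.3342%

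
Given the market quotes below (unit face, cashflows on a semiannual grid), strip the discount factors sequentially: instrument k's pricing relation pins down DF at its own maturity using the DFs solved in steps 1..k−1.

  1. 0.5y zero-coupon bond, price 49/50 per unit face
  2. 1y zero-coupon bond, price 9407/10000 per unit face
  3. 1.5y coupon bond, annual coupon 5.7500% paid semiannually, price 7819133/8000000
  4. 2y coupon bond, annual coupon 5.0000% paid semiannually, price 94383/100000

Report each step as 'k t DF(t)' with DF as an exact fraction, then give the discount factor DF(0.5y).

step 1 [0.5y] zero: DF = P = 49/50 ≈ 0.980000
step 2 [1y] zero: DF = P = 9407/10000 ≈ 0.940700
step 3 [1.5y] bond c/2=23/800: DF=(7819133/8000000 − 23/800·(0.980000+0.940700))/(1+23/800) = 2241/2500 ≈ 0.896400
step 4 [2y] bond c/2=1/40: DF=(94383/100000 − 1/40·(0.980000+0.940700+0.896400))/(1+1/40) = 8521/10000 ≈ 0.852100

1 1/2 49/50
2 1 9407/10000
3 3/2 2241/2500
4 2 8521/10000
DF(0.5y) = 49/50 ≈ 0.980000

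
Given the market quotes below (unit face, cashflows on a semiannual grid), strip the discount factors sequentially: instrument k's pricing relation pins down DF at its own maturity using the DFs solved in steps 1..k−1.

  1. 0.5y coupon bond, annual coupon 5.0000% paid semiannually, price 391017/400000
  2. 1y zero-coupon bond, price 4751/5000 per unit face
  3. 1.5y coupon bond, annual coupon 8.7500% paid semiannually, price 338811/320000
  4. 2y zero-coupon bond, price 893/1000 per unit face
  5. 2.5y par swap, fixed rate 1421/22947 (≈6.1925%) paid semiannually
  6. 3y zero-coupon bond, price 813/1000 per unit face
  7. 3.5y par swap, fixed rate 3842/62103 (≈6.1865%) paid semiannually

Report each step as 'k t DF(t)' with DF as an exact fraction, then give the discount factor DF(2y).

1 1/2 9537/10000
2 1 4751/5000
3 3/2 4673/5000
4 2 893/1000
5 5/2 8579/10000
6 3 813/1000
7 7/2 8079/10000
DF(2y) = 893/1000 ≈ 0.893000

step 1 [0.5y] bond c/2=1/40: DF=(391017/400000 − 1/40·(0))/(1+1/40) = 9537/10000 ≈ 0.953700
step 2 [1y] zero: DF = P = 4751/5000 ≈ 0.950200
step 3 [1.5y] bond c/2=7/160: DF=(338811/320000 − 7/160·(0.953700+0.950200))/(1+7/160) = 4673/5000 ≈ 0.934600
step 4 [2y] zero: DF = P = 893/1000 ≈ 0.893000
step 5 [2.5y] swap r/2=1421/45894: DF=(1 − 1421/45894·(0.953700+0.950200+0.934600+0.893000))/(1+1421/45894) = 8579/10000 ≈ 0.857900
step 6 [3y] zero: DF = P = 813/1000 ≈ 0.813000
step 7 [3.5y] swap r/2=1921/62103: DF=(1 − 1921/62103·(0.953700+0.950200+0.934600+0.893000+0.857900+0.813000))/(1+1921/62103) = 8079/10000 ≈ 0.807900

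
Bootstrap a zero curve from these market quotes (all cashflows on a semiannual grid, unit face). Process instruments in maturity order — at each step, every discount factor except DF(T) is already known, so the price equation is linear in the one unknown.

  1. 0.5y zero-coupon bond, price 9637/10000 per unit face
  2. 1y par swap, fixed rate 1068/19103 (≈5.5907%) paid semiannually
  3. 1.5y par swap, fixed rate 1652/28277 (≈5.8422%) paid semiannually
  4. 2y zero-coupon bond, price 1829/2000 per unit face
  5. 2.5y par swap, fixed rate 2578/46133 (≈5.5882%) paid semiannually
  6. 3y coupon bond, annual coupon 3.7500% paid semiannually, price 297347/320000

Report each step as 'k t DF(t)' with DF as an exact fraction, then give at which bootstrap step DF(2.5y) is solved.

step 1 [0.5y] zero: DF = P = 9637/10000 ≈ 0.963700
step 2 [1y] swap r/2=534/19103: DF=(1 − 534/19103·(0.963700))/(1+534/19103) = 4733/5000 ≈ 0.946600
step 3 [1.5y] swap r/2=826/28277: DF=(1 − 826/28277·(0.963700+0.946600))/(1+826/28277) = 4587/5000 ≈ 0.917400
step 4 [2y] zero: DF = P = 1829/2000 ≈ 0.914500
step 5 [2.5y] swap r/2=1289/46133: DF=(1 − 1289/46133·(0.963700+0.946600+0.917400+0.914500))/(1+1289/46133) = 8711/10000 ≈ 0.871100
step 6 [3y] bond c/2=3/160: DF=(297347/320000 − 3/160·(0.963700+0.946600+0.917400+0.914500+0.871100))/(1+3/160) = 517/625 ≈ 0.827200

1 1/2 9637/10000
2 1 4733/5000
3 3/2 4587/5000
4 2 1829/2000
5 5/2 8711/10000
6 3 517/625
DF(2.5y) is solved at step 5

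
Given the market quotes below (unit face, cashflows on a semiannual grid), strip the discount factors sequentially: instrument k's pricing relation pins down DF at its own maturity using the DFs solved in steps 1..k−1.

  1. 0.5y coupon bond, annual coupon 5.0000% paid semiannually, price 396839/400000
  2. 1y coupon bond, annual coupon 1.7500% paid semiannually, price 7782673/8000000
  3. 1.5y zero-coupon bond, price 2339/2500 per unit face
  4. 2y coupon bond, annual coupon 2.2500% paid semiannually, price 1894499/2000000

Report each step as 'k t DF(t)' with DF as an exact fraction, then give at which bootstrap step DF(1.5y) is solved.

1 1/2 9679/10000
2 1 239/250
3 3/2 2339/2500
4 2 9049/10000
DF(1.5y) is solved at step 3

step 1 [0.5y] bond c/2=1/40: DF=(396839/400000 − 1/40·(0))/(1+1/40) = 9679/10000 ≈ 0.967900
step 2 [1y] bond c/2=7/800: DF=(7782673/8000000 − 7/800·(0.967900))/(1+7/800) = 239/250 ≈ 0.956000
step 3 [1.5y] zero: DF = P = 2339/2500 ≈ 0.935600
step 4 [2y] bond c/2=9/800: DF=(1894499/2000000 − 9/800·(0.967900+0.956000+0.935600))/(1+9/800) = 9049/10000 ≈ 0.904900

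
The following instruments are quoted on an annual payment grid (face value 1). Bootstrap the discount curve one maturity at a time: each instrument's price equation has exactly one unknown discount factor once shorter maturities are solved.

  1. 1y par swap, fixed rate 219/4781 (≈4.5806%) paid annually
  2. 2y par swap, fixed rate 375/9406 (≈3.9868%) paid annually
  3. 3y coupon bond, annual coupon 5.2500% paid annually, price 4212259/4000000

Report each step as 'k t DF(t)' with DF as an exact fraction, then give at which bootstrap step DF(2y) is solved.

step 1 [1y] swap r/1=219/4781: DF=(1 − 219/4781·(0))/(1+219/4781) = 4781/5000 ≈ 0.956200
step 2 [2y] swap r/1=375/9406: DF=(1 − 375/9406·(0.956200))/(1+375/9406) = 37/40 ≈ 0.925000
step 3 [3y] bond c/1=21/400: DF=(4212259/4000000 − 21/400·(0.956200+0.925000))/(1+21/400) = 9067/10000 ≈ 0.906700

1 1 4781/5000
2 2 37/40
3 3 9067/10000
DF(2y) is solved at step 2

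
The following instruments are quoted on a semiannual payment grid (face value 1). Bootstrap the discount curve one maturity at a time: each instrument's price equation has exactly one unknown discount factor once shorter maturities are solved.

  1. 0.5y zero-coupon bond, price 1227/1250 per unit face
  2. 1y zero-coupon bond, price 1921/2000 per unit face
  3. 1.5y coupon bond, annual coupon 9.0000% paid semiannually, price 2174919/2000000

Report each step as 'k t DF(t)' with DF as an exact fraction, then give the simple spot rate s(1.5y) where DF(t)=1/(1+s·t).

step 1 [0.5y] zero: DF = P = 1227/1250 ≈ 0.981600
step 2 [1y] zero: DF = P = 1921/2000 ≈ 0.960500
step 3 [1.5y] bond c/2=9/200: DF=(2174919/2000000 − 9/200·(0.981600+0.960500))/(1+9/200) = 957/1000 ≈ 0.957000

1 1/2 1227/1250
2 1 1921/2000
3 3/2 957/1000
s(1.5y) = (1/(957/1000) − 1)/(3/2) = 86/2871 ≈ 2.9955%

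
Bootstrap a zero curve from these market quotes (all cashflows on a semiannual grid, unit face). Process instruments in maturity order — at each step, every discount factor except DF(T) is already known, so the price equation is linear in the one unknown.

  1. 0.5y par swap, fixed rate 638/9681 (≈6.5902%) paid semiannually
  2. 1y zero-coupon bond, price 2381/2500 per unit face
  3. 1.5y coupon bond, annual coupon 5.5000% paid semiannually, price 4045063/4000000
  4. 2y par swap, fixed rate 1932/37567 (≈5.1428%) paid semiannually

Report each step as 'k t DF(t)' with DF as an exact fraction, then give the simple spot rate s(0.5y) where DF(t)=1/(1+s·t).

1 1/2 9681/10000
2 1 2381/2500
3 3/2 583/625
4 2 4517/5000
s(0.5y) = (1/(9681/10000) − 1)/(1/2) = 638/9681 ≈ 6.5902%

step 1 [0.5y] swap r/2=319/9681: DF=(1 − 319/9681·(0))/(1+319/9681) = 9681/10000 ≈ 0.968100
step 2 [1y] zero: DF = P = 2381/2500 ≈ 0.952400
step 3 [1.5y] bond c/2=11/400: DF=(4045063/4000000 − 11/400·(0.968100+0.952400))/(1+11/400) = 583/625 ≈ 0.932800
step 4 [2y] swap r/2=966/37567: DF=(1 − 966/37567·(0.968100+0.952400+0.932800))/(1+966/37567) = 4517/5000 ≈ 0.903400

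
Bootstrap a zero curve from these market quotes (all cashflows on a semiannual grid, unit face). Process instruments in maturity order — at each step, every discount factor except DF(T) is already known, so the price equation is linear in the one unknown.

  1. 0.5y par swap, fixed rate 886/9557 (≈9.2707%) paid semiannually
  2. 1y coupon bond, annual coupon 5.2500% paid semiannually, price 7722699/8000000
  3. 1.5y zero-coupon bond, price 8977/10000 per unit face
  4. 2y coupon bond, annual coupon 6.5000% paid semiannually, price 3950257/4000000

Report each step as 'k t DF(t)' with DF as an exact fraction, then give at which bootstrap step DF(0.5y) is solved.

step 1 [0.5y] swap r/2=443/9557: DF=(1 − 443/9557·(0))/(1+443/9557) = 9557/10000 ≈ 0.955700
step 2 [1y] bond c/2=21/800: DF=(7722699/8000000 − 21/800·(0.955700))/(1+21/800) = 4581/5000 ≈ 0.916200
step 3 [1.5y] zero: DF = P = 8977/10000 ≈ 0.897700
step 4 [2y] bond c/2=13/400: DF=(3950257/4000000 − 13/400·(0.955700+0.916200+0.897700))/(1+13/400) = 8693/10000 ≈ 0.869300

1 1/2 9557/10000
2 1 4581/5000
3 3/2 8977/10000
4 2 8693/10000
DF(0.5y) is solved at step 1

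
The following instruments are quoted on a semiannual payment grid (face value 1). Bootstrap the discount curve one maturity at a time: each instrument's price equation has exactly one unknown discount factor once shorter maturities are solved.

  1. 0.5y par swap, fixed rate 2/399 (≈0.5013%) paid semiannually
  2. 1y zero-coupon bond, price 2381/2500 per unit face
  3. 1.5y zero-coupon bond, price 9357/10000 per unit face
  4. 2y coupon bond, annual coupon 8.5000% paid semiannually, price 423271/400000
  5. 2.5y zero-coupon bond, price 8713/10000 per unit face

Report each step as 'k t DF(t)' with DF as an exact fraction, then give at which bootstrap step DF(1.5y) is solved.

step 1 [0.5y] swap r/2=1/399: DF=(1 − 1/399·(0))/(1+1/399) = 399/400 ≈ 0.997500
step 2 [1y] zero: DF = P = 2381/2500 ≈ 0.952400
step 3 [1.5y] zero: DF = P = 9357/10000 ≈ 0.935700
step 4 [2y] bond c/2=17/400: DF=(423271/400000 − 17/400·(0.997500+0.952400+0.935700))/(1+17/400) = 4487/5000 ≈ 0.897400
step 5 [2.5y] zero: DF = P = 8713/10000 ≈ 0.871300

1 1/2 399/400
2 1 2381/2500
3 3/2 9357/10000
4 2 4487/5000
5 5/2 8713/10000
DF(1.5y) is solved at step 3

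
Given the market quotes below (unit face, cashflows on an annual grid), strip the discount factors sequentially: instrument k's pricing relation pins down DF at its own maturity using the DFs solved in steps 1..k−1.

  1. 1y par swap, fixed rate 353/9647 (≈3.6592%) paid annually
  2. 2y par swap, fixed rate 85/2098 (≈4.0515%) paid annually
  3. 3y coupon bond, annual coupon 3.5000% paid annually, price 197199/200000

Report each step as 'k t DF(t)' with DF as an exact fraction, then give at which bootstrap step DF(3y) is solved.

step 1 [1y] swap r/1=353/9647: DF=(1 − 353/9647·(0))/(1+353/9647) = 9647/10000 ≈ 0.964700
step 2 [2y] swap r/1=85/2098: DF=(1 − 85/2098·(0.964700))/(1+85/2098) = 1847/2000 ≈ 0.923500
step 3 [3y] bond c/1=7/200: DF=(197199/200000 − 7/200·(0.964700+0.923500))/(1+7/200) = 1111/1250 ≈ 0.888800

1 1 9647/10000
2 2 1847/2000
3 3 1111/1250
DF(3y) is solved at step 3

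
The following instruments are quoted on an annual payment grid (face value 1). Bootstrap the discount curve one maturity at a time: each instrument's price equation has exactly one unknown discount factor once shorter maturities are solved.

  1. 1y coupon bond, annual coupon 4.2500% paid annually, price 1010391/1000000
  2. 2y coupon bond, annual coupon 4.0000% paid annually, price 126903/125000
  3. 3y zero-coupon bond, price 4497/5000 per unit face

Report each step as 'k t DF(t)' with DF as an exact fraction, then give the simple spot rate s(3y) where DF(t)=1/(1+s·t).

1 1 2423/2500
2 2 9389/10000
3 3 4497/5000
s(3y) = (1/(4497/5000) − 1)/(3) = 503/13491 ≈ 3.7284%

step 1 [1y] bond c/1=17/400: DF=(1010391/1000000 − 17/400·(0))/(1+17/400) = 2423/2500 ≈ 0.969200
step 2 [2y] bond c/1=1/25: DF=(126903/125000 − 1/25·(0.969200))/(1+1/25) = 9389/10000 ≈ 0.938900
step 3 [3y] zero: DF = P = 4497/5000 ≈ 0.899400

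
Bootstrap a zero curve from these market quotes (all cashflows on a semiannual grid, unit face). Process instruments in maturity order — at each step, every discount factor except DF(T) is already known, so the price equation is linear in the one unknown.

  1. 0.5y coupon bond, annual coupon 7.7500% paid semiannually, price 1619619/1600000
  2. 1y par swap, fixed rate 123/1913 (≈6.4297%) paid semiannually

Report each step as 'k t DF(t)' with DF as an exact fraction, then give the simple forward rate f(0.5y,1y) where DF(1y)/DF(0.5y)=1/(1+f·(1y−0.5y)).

1 1/2 1949/2000
2 1 1877/2000
f(0.5y,1y) = ((1949/2000)/(1877/2000) − 1)/(1/2) = 144/1877 ≈ 7.6718%

step 1 [0.5y] bond c/2=31/800: DF=(1619619/1600000 − 31/800·(0))/(1+31/800) = 1949/2000 ≈ 0.974500
step 2 [1y] swap r/2=123/3826: DF=(1 − 123/3826·(0.974500))/(1+123/3826) = 1877/2000 ≈ 0.938500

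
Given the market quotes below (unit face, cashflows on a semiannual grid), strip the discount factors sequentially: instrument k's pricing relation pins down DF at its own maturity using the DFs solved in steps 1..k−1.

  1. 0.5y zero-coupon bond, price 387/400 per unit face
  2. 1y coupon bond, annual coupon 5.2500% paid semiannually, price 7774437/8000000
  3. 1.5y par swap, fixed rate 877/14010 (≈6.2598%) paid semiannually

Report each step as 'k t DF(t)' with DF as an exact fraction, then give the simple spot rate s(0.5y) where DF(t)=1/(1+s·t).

step 1 [0.5y] zero: DF = P = 387/400 ≈ 0.967500
step 2 [1y] bond c/2=21/800: DF=(7774437/8000000 − 21/800·(0.967500))/(1+21/800) = 4611/5000 ≈ 0.922200
step 3 [1.5y] swap r/2=877/28020: DF=(1 − 877/28020·(0.967500+0.922200))/(1+877/28020) = 9123/10000 ≈ 0.912300

1 1/2 387/400
2 1 4611/5000
3 3/2 9123/10000
s(0.5y) = (1/(387/400) − 1)/(1/2) = 26/387 ≈ 6.7183%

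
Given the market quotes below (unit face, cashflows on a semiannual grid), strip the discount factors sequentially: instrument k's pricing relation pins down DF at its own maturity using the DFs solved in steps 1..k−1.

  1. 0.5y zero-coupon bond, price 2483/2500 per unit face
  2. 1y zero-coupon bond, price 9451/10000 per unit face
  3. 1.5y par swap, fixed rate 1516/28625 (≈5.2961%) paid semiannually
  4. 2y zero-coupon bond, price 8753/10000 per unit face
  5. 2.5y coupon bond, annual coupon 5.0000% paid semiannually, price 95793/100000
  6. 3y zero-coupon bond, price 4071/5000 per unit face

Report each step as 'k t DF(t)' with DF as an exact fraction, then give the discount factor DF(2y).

step 1 [0.5y] zero: DF = P = 2483/2500 ≈ 0.993200
step 2 [1y] zero: DF = P = 9451/10000 ≈ 0.945100
step 3 [1.5y] swap r/2=758/28625: DF=(1 − 758/28625·(0.993200+0.945100))/(1+758/28625) = 4621/5000 ≈ 0.924200
step 4 [2y] zero: DF = P = 8753/10000 ≈ 0.875300
step 5 [2.5y] bond c/2=1/40: DF=(95793/100000 − 1/40·(0.993200+0.945100+0.924200+0.875300))/(1+1/40) = 4217/5000 ≈ 0.843400
step 6 [3y] zero: DF = P = 4071/5000 ≈ 0.814200

1 1/2 2483/2500
2 1 9451/10000
3 3/2 4621/5000
4 2 8753/10000
5 5/2 4217/5000
6 3 4071/5000
DF(2y) = 8753/10000 ≈ 0.875300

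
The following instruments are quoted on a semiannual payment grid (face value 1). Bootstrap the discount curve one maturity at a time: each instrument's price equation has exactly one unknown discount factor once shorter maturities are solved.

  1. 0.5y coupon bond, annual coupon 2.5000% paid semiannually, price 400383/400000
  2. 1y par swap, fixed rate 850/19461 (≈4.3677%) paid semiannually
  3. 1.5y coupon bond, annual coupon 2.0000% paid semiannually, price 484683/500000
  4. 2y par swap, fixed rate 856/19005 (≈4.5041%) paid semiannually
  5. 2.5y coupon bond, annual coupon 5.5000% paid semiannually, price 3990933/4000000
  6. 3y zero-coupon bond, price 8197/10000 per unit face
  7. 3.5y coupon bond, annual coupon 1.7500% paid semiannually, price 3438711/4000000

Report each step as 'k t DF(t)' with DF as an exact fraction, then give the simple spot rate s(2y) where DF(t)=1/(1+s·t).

1 1/2 4943/5000
2 1 383/400
3 3/2 1881/2000
4 2 1143/1250
5 5/2 8693/10000
6 3 8197/10000
7 7/2 4023/5000
s(2y) = (1/(1143/1250) − 1)/(2) = 107/2286 ≈ 4.6807%

step 1 [0.5y] bond c/2=1/80: DF=(400383/400000 − 1/80·(0))/(1+1/80) = 4943/5000 ≈ 0.988600
step 2 [1y] swap r/2=425/19461: DF=(1 − 425/19461·(0.988600))/(1+425/19461) = 383/400 ≈ 0.957500
step 3 [1.5y] bond c/2=1/100: DF=(484683/500000 − 1/100·(0.988600+0.957500))/(1+1/100) = 1881/2000 ≈ 0.940500
step 4 [2y] swap r/2=428/19005: DF=(1 − 428/19005·(0.988600+0.957500+0.940500))/(1+428/19005) = 1143/1250 ≈ 0.914400
step 5 [2.5y] bond c/2=11/400: DF=(3990933/4000000 − 11/400·(0.988600+0.957500+0.940500+0.914400))/(1+11/400) = 8693/10000 ≈ 0.869300
step 6 [3y] zero: DF = P = 8197/10000 ≈ 0.819700
step 7 [3.5y] bond c/2=7/800: DF=(3438711/4000000 − 7/800·(0.988600+0.957500+0.940500+0.914400+0.869300+0.819700))/(1+7/800) = 4023/5000 ≈ 0.804600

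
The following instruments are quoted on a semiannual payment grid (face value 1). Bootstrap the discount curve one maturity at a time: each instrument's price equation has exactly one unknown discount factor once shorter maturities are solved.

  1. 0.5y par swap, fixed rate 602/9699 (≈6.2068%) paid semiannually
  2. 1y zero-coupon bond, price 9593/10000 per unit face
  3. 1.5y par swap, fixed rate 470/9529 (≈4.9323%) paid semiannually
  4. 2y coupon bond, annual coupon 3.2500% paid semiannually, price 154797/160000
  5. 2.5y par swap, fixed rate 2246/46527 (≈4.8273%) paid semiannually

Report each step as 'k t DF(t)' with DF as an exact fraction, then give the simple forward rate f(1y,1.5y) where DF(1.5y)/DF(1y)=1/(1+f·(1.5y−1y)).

step 1 [0.5y] swap r/2=301/9699: DF=(1 − 301/9699·(0))/(1+301/9699) = 9699/10000 ≈ 0.969900
step 2 [1y] zero: DF = P = 9593/10000 ≈ 0.959300
step 3 [1.5y] swap r/2=235/9529: DF=(1 − 235/9529·(0.969900+0.959300))/(1+235/9529) = 1859/2000 ≈ 0.929500
step 4 [2y] bond c/2=13/800: DF=(154797/160000 − 13/800·(0.969900+0.959300+0.929500))/(1+13/800) = 9063/10000 ≈ 0.906300
step 5 [2.5y] swap r/2=1123/46527: DF=(1 − 1123/46527·(0.969900+0.959300+0.929500+0.906300))/(1+1123/46527) = 8877/10000 ≈ 0.887700

1 1/2 9699/10000
2 1 9593/10000
3 3/2 1859/2000
4 2 9063/10000
5 5/2 8877/10000
f(1y,1.5y) = ((9593/10000)/(1859/2000) − 1)/(1/2) = 596/9295 ≈ 6.4120%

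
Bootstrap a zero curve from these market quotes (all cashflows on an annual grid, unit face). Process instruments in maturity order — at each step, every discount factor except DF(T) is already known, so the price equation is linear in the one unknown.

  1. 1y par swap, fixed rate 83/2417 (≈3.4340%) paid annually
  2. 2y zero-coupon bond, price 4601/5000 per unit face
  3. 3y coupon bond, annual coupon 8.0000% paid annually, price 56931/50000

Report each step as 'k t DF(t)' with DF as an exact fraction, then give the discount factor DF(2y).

1 1 2417/2500
2 2 4601/5000
3 3 1829/2000
DF(2y) = 4601/5000 ≈ 0.920200

step 1 [1y] swap r/1=83/2417: DF=(1 − 83/2417·(0))/(1+83/2417) = 2417/2500 ≈ 0.966800
step 2 [2y] zero: DF = P = 4601/5000 ≈ 0.920200
step 3 [3y] bond c/1=2/25: DF=(56931/50000 − 2/25·(0.966800+0.920200))/(1+2/25) = 1829/2000 ≈ 0.914500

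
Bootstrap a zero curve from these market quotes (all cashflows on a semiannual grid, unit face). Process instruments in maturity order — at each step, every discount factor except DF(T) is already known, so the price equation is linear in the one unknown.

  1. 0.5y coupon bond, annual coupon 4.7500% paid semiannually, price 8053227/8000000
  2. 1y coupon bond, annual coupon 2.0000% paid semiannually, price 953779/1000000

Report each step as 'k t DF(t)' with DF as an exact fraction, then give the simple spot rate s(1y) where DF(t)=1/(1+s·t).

1 1/2 9833/10000
2 1 4673/5000
s(1y) = (1/(4673/5000) − 1)/(1) = 327/4673 ≈ 6.9976%

step 1 [0.5y] bond c/2=19/800: DF=(8053227/8000000 − 19/800·(0))/(1+19/800) = 9833/10000 ≈ 0.983300
step 2 [1y] bond c/2=1/100: DF=(953779/1000000 − 1/100·(0.983300))/(1+1/100) = 4673/5000 ≈ 0.934600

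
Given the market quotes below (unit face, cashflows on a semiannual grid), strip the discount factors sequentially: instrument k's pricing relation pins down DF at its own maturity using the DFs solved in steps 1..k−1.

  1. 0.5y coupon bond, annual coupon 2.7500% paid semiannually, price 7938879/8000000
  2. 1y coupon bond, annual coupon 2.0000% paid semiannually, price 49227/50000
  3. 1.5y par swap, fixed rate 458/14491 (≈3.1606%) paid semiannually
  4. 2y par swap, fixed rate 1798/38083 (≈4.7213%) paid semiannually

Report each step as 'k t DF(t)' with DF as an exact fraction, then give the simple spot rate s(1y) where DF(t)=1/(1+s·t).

1 1/2 9789/10000
2 1 9651/10000
3 3/2 4771/5000
4 2 9101/10000
s(1y) = (1/(9651/10000) − 1)/(1) = 349/9651 ≈ 3.6162%

step 1 [0.5y] bond c/2=11/800: DF=(7938879/8000000 − 11/800·(0))/(1+11/800) = 9789/10000 ≈ 0.978900
step 2 [1y] bond c/2=1/100: DF=(49227/50000 − 1/100·(0.978900))/(1+1/100) = 9651/10000 ≈ 0.965100
step 3 [1.5y] swap r/2=229/14491: DF=(1 − 229/14491·(0.978900+0.965100))/(1+229/14491) = 4771/5000 ≈ 0.954200
step 4 [2y] swap r/2=899/38083: DF=(1 − 899/38083·(0.978900+0.965100+0.954200))/(1+899/38083) = 9101/10000 ≈ 0.910100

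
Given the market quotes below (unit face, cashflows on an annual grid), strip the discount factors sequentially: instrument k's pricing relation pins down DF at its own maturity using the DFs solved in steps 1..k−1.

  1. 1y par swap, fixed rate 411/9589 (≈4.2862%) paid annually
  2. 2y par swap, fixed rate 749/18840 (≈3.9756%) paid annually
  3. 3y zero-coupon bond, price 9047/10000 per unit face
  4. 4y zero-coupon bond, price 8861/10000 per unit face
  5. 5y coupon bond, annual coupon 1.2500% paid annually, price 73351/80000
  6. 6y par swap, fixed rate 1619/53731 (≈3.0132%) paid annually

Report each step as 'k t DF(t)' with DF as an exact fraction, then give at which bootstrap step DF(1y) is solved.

step 1 [1y] swap r/1=411/9589: DF=(1 − 411/9589·(0))/(1+411/9589) = 9589/10000 ≈ 0.958900
step 2 [2y] swap r/1=749/18840: DF=(1 − 749/18840·(0.958900))/(1+749/18840) = 9251/10000 ≈ 0.925100
step 3 [3y] zero: DF = P = 9047/10000 ≈ 0.904700
step 4 [4y] zero: DF = P = 8861/10000 ≈ 0.886100
step 5 [5y] bond c/1=1/80: DF=(73351/80000 − 1/80·(0.958900+0.925100+0.904700+0.886100))/(1+1/80) = 4301/5000 ≈ 0.860200
step 6 [6y] swap r/1=1619/53731: DF=(1 − 1619/53731·(0.958900+0.925100+0.904700+0.886100+0.860200))/(1+1619/53731) = 8381/10000 ≈ 0.838100

1 1 9589/10000
2 2 9251/10000
3 3 9047/10000
4 4 8861/10000
5 5 4301/5000
6 6 8381/10000
DF(1y) is solved at step 1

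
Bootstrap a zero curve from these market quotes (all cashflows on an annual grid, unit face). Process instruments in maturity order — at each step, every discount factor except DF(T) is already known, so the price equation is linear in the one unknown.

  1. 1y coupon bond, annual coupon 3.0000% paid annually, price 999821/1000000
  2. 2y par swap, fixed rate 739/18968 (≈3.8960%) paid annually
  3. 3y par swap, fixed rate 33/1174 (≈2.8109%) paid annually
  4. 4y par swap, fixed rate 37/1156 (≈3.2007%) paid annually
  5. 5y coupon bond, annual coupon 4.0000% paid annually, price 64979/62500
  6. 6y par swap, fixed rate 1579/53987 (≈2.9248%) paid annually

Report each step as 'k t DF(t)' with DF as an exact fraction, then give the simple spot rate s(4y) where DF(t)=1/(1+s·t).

1 1 9707/10000
2 2 9261/10000
3 3 1151/1250
4 4 551/625
5 5 4287/5000
6 6 8421/10000
s(4y) = (1/(551/625) − 1)/(4) = 37/1102 ≈ 3.3575%

step 1 [1y] bond c/1=3/100: DF=(999821/1000000 − 3/100·(0))/(1+3/100) = 9707/10000 ≈ 0.970700
step 2 [2y] swap r/1=739/18968: DF=(1 − 739/18968·(0.970700))/(1+739/18968) = 9261/10000 ≈ 0.926100
step 3 [3y] swap r/1=33/1174: DF=(1 − 33/1174·(0.970700+0.926100))/(1+33/1174) = 1151/1250 ≈ 0.920800
step 4 [4y] swap r/1=37/1156: DF=(1 − 37/1156·(0.970700+0.926100+0.920800))/(1+37/1156) = 551/625 ≈ 0.881600
step 5 [5y] bond c/1=1/25: DF=(64979/62500 − 1/25·(0.970700+0.926100+0.920800+0.881600))/(1+1/25) = 4287/5000 ≈ 0.857400
step 6 [6y] swap r/1=1579/53987: DF=(1 − 1579/53987·(0.970700+0.926100+0.920800+0.881600+0.857400))/(1+1579/53987) = 8421/10000 ≈ 0.842100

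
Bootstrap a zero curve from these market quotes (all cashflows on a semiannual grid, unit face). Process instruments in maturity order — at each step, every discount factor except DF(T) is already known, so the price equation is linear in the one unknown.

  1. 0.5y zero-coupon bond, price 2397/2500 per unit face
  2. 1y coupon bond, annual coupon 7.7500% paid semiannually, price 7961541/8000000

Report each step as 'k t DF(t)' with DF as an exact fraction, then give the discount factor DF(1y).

step 1 [0.5y] zero: DF = P = 2397/2500 ≈ 0.958800
step 2 [1y] bond c/2=31/800: DF=(7961541/8000000 − 31/800·(0.958800))/(1+31/800) = 9223/10000 ≈ 0.922300

1 1/2 2397/2500
2 1 9223/10000
DF(1y) = 9223/10000 ≈ 0.922300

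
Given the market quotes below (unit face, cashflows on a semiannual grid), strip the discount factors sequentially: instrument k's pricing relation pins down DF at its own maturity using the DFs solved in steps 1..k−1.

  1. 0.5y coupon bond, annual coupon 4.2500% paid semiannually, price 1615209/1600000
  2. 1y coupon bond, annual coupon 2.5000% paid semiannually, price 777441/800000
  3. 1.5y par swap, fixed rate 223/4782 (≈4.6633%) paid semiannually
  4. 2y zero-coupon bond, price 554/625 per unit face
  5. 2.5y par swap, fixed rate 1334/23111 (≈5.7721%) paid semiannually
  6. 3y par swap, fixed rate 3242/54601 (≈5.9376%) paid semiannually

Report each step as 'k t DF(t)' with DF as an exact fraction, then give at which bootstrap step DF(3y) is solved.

1 1/2 1977/2000
2 1 2369/2500
3 3/2 9331/10000
4 2 554/625
5 5/2 4333/5000
6 3 8379/10000
DF(3y) is solved at step 6

step 1 [0.5y] bond c/2=17/800: DF=(1615209/1600000 − 17/800·(0))/(1+17/800) = 1977/2000 ≈ 0.988500
step 2 [1y] bond c/2=1/80: DF=(777441/800000 − 1/80·(0.988500))/(1+1/80) = 2369/2500 ≈ 0.947600
step 3 [1.5y] swap r/2=223/9564: DF=(1 − 223/9564·(0.988500+0.947600))/(1+223/9564) = 9331/10000 ≈ 0.933100
step 4 [2y] zero: DF = P = 554/625 ≈ 0.886400
step 5 [2.5y] swap r/2=667/23111: DF=(1 − 667/23111·(0.988500+0.947600+0.933100+0.886400))/(1+667/23111) = 4333/5000 ≈ 0.866600
step 6 [3y] swap r/2=1621/54601: DF=(1 − 1621/54601·(0.988500+0.947600+0.933100+0.886400+0.866600))/(1+1621/54601) = 8379/10000 ≈ 0.837900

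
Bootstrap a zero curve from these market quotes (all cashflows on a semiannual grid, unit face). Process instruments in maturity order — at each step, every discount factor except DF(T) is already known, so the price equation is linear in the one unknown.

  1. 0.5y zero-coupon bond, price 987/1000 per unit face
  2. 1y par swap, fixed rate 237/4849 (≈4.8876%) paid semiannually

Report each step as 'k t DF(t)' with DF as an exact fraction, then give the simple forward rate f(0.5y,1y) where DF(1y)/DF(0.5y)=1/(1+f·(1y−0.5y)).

1 1/2 987/1000
2 1 4763/5000
f(0.5y,1y) = ((987/1000)/(4763/5000) − 1)/(1/2) = 344/4763 ≈ 7.2223%

step 1 [0.5y] zero: DF = P = 987/1000 ≈ 0.987000
step 2 [1y] swap r/2=237/9698: DF=(1 − 237/9698·(0.987000))/(1+237/9698) = 4763/5000 ≈ 0.952600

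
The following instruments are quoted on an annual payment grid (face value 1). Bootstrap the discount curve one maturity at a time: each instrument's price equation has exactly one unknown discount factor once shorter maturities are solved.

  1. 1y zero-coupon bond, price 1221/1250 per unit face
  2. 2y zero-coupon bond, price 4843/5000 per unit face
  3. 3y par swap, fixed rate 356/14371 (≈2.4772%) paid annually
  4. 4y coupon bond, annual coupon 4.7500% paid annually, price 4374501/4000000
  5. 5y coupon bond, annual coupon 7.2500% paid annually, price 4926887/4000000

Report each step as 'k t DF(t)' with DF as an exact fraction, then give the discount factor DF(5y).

1 1 1221/1250
2 2 4843/5000
3 3 1161/1250
4 4 9137/10000
5 5 2231/2500
DF(5y) = 2231/2500 ≈ 0.892400

step 1 [1y] zero: DF = P = 1221/1250 ≈ 0.976800
step 2 [2y] zero: DF = P = 4843/5000 ≈ 0.968600
step 3 [3y] swap r/1=356/14371: DF=(1 − 356/14371·(0.976800+0.968600))/(1+356/14371) = 1161/1250 ≈ 0.928800
step 4 [4y] bond c/1=19/400: DF=(4374501/4000000 − 19/400·(0.976800+0.968600+0.928800))/(1+19/400) = 9137/10000 ≈ 0.913700
step 5 [5y] bond c/1=29/400: DF=(4926887/4000000 − 29/400·(0.976800+0.968600+0.928800+0.913700))/(1+29/400) = 2231/2500 ≈ 0.892400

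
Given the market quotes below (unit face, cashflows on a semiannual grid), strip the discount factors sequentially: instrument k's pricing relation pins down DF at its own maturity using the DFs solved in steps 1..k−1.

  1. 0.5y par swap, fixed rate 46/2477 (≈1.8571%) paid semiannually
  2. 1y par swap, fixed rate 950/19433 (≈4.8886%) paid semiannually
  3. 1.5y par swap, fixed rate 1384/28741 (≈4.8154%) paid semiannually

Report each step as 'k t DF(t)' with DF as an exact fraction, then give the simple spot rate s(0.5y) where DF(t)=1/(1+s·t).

1 1/2 2477/2500
2 1 381/400
3 3/2 2327/2500
s(0.5y) = (1/(2477/2500) − 1)/(1/2) = 46/2477 ≈ 1.8571%

step 1 [0.5y] swap r/2=23/2477: DF=(1 − 23/2477·(0))/(1+23/2477) = 2477/2500 ≈ 0.990800
step 2 [1y] swap r/2=475/19433: DF=(1 − 475/19433·(0.990800))/(1+475/19433) = 381/400 ≈ 0.952500
step 3 [1.5y] swap r/2=692/28741: DF=(1 − 692/28741·(0.990800+0.952500))/(1+692/28741) = 2327/2500 ≈ 0.930800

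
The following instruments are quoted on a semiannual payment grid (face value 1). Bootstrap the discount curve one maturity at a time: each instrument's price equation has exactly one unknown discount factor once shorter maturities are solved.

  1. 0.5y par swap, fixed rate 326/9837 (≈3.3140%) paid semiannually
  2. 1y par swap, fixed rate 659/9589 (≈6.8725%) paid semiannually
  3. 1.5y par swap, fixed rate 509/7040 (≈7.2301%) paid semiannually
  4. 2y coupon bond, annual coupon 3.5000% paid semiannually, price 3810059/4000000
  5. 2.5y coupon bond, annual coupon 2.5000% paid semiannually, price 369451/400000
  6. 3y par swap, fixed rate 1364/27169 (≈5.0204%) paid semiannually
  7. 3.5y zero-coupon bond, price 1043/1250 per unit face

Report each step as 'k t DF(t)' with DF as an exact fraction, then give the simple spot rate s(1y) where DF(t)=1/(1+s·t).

1 1/2 9837/10000
2 1 9341/10000
3 3/2 4491/5000
4 2 8877/10000
5 5/2 1733/2000
6 3 2159/2500
7 7/2 1043/1250
s(1y) = (1/(9341/10000) − 1)/(1) = 659/9341 ≈ 7.0549%

step 1 [0.5y] swap r/2=163/9837: DF=(1 − 163/9837·(0))/(1+163/9837) = 9837/10000 ≈ 0.983700
step 2 [1y] swap r/2=659/19178: DF=(1 − 659/19178·(0.983700))/(1+659/19178) = 9341/10000 ≈ 0.934100
step 3 [1.5y] swap r/2=509/14080: DF=(1 − 509/14080·(0.983700+0.934100))/(1+509/14080) = 4491/5000 ≈ 0.898200
step 4 [2y] bond c/2=7/400: DF=(3810059/4000000 − 7/400·(0.983700+0.934100+0.898200))/(1+7/400) = 8877/10000 ≈ 0.887700
step 5 [2.5y] bond c/2=1/80: DF=(369451/400000 − 1/80·(0.983700+0.934100+0.898200+0.887700))/(1+1/80) = 1733/2000 ≈ 0.866500
step 6 [3y] swap r/2=682/27169: DF=(1 − 682/27169·(0.983700+0.934100+0.898200+0.887700+0.866500))/(1+682/27169) = 2159/2500 ≈ 0.863600
step 7 [3.5y] zero: DF = P = 1043/1250 ≈ 0.834400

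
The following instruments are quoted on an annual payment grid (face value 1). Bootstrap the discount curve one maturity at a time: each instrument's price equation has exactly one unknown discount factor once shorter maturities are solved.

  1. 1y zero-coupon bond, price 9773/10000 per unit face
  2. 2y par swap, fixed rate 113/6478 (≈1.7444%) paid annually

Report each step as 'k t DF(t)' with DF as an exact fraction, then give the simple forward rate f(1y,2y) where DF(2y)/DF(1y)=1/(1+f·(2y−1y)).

step 1 [1y] zero: DF = P = 9773/10000 ≈ 0.977300
step 2 [2y] swap r/1=113/6478: DF=(1 − 113/6478·(0.977300))/(1+113/6478) = 9661/10000 ≈ 0.966100

1 1 9773/10000
2 2 9661/10000
f(1y,2y) = ((9773/10000)/(9661/10000) − 1)/(1) = 112/9661 ≈ 1.1593%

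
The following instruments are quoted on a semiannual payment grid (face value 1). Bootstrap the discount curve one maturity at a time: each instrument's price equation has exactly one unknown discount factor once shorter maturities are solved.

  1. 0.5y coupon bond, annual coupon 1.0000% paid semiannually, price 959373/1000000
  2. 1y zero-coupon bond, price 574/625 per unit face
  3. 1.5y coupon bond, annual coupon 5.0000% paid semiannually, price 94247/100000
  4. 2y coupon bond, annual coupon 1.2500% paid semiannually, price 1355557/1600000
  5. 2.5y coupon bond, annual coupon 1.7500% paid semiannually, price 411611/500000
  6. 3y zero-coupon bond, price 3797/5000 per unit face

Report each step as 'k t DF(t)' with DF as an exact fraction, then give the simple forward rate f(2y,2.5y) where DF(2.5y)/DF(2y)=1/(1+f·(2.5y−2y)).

step 1 [0.5y] bond c/2=1/200: DF=(959373/1000000 − 1/200·(0))/(1+1/200) = 4773/5000 ≈ 0.954600
step 2 [1y] zero: DF = P = 574/625 ≈ 0.918400
step 3 [1.5y] bond c/2=1/40: DF=(94247/100000 − 1/40·(0.954600+0.918400))/(1+1/40) = 4369/5000 ≈ 0.873800
step 4 [2y] bond c/2=1/160: DF=(1355557/1600000 − 1/160·(0.954600+0.918400+0.873800))/(1+1/160) = 8249/10000 ≈ 0.824900
step 5 [2.5y] bond c/2=7/800: DF=(411611/500000 − 7/800·(0.954600+0.918400+0.873800+0.824900))/(1+7/800) = 7851/10000 ≈ 0.785100
step 6 [3y] zero: DF = P = 3797/5000 ≈ 0.759400

1 1/2 4773/5000
2 1 574/625
3 3/2 4369/5000
4 2 8249/10000
5 5/2 7851/10000
6 3 3797/5000
f(2y,2.5y) = ((8249/10000)/(7851/10000) − 1)/(1/2) = 796/7851 ≈ 10.1388%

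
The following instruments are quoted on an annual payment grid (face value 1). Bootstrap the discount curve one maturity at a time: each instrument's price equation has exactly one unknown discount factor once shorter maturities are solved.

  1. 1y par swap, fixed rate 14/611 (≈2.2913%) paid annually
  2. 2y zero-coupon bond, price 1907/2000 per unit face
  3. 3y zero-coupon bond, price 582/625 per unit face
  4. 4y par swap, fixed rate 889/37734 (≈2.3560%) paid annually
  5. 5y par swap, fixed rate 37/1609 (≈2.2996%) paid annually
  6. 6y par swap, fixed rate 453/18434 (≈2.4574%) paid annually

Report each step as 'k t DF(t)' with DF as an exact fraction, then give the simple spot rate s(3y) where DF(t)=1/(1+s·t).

1 1 611/625
2 2 1907/2000
3 3 582/625
4 4 9111/10000
5 5 8927/10000
6 6 8641/10000
s(3y) = (1/(582/625) − 1)/(3) = 43/1746 ≈ 2.4628%

step 1 [1y] swap r/1=14/611: DF=(1 − 14/611·(0))/(1+14/611) = 611/625 ≈ 0.977600
step 2 [2y] zero: DF = P = 1907/2000 ≈ 0.953500
step 3 [3y] zero: DF = P = 582/625 ≈ 0.931200
step 4 [4y] swap r/1=889/37734: DF=(1 − 889/37734·(0.977600+0.953500+0.931200))/(1+889/37734) = 9111/10000 ≈ 0.911100
step 5 [5y] swap r/1=37/1609: DF=(1 − 37/1609·(0.977600+0.953500+0.931200+0.911100))/(1+37/1609) = 8927/10000 ≈ 0.892700
step 6 [6y] swap r/1=453/18434: DF=(1 − 453/18434·(0.977600+0.953500+0.931200+0.911100+0.892700))/(1+453/18434) = 8641/10000 ≈ 0.864100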